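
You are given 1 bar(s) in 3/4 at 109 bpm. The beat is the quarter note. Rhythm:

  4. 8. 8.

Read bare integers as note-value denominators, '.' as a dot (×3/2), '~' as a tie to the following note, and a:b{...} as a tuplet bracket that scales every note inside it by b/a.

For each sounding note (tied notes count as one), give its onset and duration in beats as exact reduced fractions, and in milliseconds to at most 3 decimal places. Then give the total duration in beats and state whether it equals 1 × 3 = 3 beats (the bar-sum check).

1) 0.0ms=0b +825.688ms=3/2b
2) 825.688ms=3/2b +412.844ms=3/4b
3) 1238.532ms=9/4b +412.844ms=3/4b
Σ=3b of 3 (109bpm 3/4) — PASS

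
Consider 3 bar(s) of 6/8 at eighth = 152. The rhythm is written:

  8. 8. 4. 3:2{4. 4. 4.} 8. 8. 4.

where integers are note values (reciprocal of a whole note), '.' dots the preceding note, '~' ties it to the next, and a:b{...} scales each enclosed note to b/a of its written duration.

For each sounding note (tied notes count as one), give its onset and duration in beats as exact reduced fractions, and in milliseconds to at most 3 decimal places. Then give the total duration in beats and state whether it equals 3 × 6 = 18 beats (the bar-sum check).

1) 0.0ms=0b +592.105ms=3/2b
2) 592.105ms=3/2b +592.105ms=3/2b
3) 1184.211ms=3b +1184.211ms=3b
4) 2368.421ms=6b +789.474ms=2b
5) 3157.895ms=8b +789.474ms=2b
6) 3947.368ms=10b +789.474ms=2b
7) 4736.842ms=12b +592.105ms=3/2b
8) 5328.947ms=27/2b +592.105ms=3/2b
9) 5921.053ms=15b +1184.211ms=3b
Σ=18b of 18 (152bpm 6/8) — PASS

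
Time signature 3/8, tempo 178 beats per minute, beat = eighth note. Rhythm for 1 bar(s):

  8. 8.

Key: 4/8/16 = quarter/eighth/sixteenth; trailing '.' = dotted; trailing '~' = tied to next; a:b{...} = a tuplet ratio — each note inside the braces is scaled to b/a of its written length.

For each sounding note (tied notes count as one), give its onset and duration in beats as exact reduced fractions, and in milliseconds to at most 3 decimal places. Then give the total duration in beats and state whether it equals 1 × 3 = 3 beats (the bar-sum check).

1) 0.0ms=0b +505.618ms=3/2b
2) 505.618ms=3/2b +505.618ms=3/2b
Σ=3b of 3 (178bpm 3/8) — PASS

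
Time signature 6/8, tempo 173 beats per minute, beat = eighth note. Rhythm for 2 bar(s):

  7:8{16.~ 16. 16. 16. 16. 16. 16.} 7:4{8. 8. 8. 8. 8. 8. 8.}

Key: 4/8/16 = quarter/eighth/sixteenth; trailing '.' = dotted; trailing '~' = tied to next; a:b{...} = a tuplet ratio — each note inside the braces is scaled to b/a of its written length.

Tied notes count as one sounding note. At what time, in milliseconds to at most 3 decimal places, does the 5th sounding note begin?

note 5 onset = 30/7b = 1486.375ms

1. 0.0ms @ 0 + 594.55ms (12/7)
2. 594.55ms @ 12/7 + 297.275ms (6/7)
3. 891.825ms @ 18/7 + 297.275ms (6/7)
4. 1189.1ms @ 24/7 + 297.275ms (6/7)
5. 1486.375ms @ 30/7 + 297.275ms (6/7)
6. 1783.65ms @ 36/7 + 297.275ms (6/7)
7. 2080.925ms @ 6 + 297.275ms (6/7)
8. 2378.2ms @ 48/7 + 297.275ms (6/7)
9. 2675.475ms @ 54/7 + 297.275ms (6/7)
10. 2972.75ms @ 60/7 + 297.275ms (6/7)
11. 3270.025ms @ 66/7 + 297.275ms (6/7)
12. 3567.3ms @ 72/7 + 297.275ms (6/7)
13. 3864.575ms @ 78/7 + 297.275ms (6/7)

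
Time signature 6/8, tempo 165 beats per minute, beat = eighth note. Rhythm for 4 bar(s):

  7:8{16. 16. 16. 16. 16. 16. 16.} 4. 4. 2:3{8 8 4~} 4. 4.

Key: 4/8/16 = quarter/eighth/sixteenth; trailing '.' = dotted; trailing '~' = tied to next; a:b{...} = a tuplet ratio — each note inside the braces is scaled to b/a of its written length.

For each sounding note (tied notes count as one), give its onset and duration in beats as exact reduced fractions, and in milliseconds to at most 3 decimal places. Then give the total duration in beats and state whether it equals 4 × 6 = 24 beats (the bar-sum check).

1) 0.0ms=0b +311.688ms=6/7b
2) 311.688ms=6/7b +311.688ms=6/7b
3) 623.377ms=12/7b +311.688ms=6/7b
4) 935.065ms=18/7b +311.688ms=6/7b
5) 1246.753ms=24/7b +311.688ms=6/7b
6) 1558.442ms=30/7b +311.688ms=6/7b
7) 1870.13ms=36/7b +311.688ms=6/7b
8) 2181.818ms=6b +1090.909ms=3b
9) 3272.727ms=9b +1090.909ms=3b
10) 4363.636ms=12b +545.455ms=3/2b
11) 4909.091ms=27/2b +545.455ms=3/2b
12) 5454.545ms=15b +2181.818ms=6b
13) 7636.364ms=21b +1090.909ms=3b
Σ=24b of 24 (165bpm 6/8) — PASS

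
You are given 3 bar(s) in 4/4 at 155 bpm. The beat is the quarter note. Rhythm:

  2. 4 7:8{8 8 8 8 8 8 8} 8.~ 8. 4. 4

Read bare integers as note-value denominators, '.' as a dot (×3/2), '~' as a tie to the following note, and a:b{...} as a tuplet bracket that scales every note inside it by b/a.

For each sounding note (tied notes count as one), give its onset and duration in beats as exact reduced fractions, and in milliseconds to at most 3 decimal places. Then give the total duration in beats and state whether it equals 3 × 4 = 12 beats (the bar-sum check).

1) 0.0ms=0b +1161.29ms=3b
2) 1161.29ms=3b +387.097ms=1b
3) 1548.387ms=4b +221.198ms=4/7b
4) 1769.585ms=32/7b +221.198ms=4/7b
5) 1990.783ms=36/7b +221.198ms=4/7b
6) 2211.982ms=40/7b +221.198ms=4/7b
7) 2433.18ms=44/7b +221.198ms=4/7b
8) 2654.378ms=48/7b +221.198ms=4/7b
9) 2875.576ms=52/7b +221.198ms=4/7b
10) 3096.774ms=8b +580.645ms=3/2b
11) 3677.419ms=19/2b +580.645ms=3/2b
12) 4258.065ms=11b +387.097ms=1b
Σ=12b of 12 (155bpm 4/4) — PASS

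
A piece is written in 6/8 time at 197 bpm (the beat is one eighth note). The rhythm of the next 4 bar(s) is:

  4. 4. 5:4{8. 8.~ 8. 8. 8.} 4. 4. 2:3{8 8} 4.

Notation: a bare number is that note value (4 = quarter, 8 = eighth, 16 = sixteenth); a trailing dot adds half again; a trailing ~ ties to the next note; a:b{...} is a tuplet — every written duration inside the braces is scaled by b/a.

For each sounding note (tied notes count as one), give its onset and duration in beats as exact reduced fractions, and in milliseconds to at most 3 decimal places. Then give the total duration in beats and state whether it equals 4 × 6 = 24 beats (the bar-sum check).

1) 0.0ms=0b +913.706ms=3b
2) 913.706ms=3b +913.706ms=3b
3) 1827.411ms=6b +365.482ms=6/5b
4) 2192.893ms=36/5b +730.964ms=12/5b
5) 2923.858ms=48/5b +365.482ms=6/5b
6) 3289.34ms=54/5b +365.482ms=6/5b
7) 3654.822ms=12b +913.706ms=3b
8) 4568.528ms=15b +913.706ms=3b
9) 5482.234ms=18b +456.853ms=3/2b
10) 5939.086ms=39/2b +456.853ms=3/2b
11) 6395.939ms=21b +913.706ms=3b
Σ=24b of 24 (197bpm 6/8) — PASS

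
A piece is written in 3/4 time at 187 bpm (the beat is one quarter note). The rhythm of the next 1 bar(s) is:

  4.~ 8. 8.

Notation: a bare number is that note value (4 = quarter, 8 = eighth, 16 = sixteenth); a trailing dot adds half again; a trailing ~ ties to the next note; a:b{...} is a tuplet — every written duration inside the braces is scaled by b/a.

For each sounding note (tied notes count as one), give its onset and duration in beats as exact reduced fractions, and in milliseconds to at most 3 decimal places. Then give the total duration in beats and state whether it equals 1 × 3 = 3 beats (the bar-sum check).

1) 0.0ms=0b +721.925ms=9/4b
2) 721.925ms=9/4b +240.642ms=3/4b
Σ=3b of 3 (187bpm 3/4) — PASS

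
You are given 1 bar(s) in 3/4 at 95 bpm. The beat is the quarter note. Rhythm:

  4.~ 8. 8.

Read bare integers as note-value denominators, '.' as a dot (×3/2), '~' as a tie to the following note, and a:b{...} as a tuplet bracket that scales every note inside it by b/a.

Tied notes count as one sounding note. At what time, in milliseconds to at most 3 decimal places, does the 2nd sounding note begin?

1. 0.0ms @ 0 + 1421.053ms (9/4)
2. 1421.053ms @ 9/4 + 473.684ms (3/4)

note 2 onset = 9/4b = 1421.053ms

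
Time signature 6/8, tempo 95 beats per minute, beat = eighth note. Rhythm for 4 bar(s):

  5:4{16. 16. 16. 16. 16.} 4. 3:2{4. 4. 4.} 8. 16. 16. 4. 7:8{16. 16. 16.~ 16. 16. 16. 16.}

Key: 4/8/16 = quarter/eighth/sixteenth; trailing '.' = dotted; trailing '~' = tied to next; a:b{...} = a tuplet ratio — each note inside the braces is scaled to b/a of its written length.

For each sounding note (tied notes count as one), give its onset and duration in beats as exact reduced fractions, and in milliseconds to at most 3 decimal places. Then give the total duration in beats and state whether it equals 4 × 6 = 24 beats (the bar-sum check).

1) 0.0ms=0b +378.947ms=3/5b
2) 378.947ms=3/5b +378.947ms=3/5b
3) 757.895ms=6/5b +378.947ms=3/5b
4) 1136.842ms=9/5b +378.947ms=3/5b
5) 1515.789ms=12/5b +378.947ms=3/5b
6) 1894.737ms=3b +1894.737ms=3b
7) 3789.474ms=6b +1263.158ms=2b
8) 5052.632ms=8b +1263.158ms=2b
9) 6315.789ms=10b +1263.158ms=2b
10) 7578.947ms=12b +947.368ms=3/2b
11) 8526.316ms=27/2b +473.684ms=3/4b
12) 9000.0ms=57/4b +473.684ms=3/4b
13) 9473.684ms=15b +1894.737ms=3b
14) 11368.421ms=18b +541.353ms=6/7b
15) 11909.774ms=132/7b +541.353ms=6/7b
16) 12451.128ms=138/7b +1082.707ms=12/7b
17) 13533.835ms=150/7b +541.353ms=6/7b
18) 14075.188ms=156/7b +541.353ms=6/7b
19) 14616.541ms=162/7b +541.353ms=6/7b
Σ=24b of 24 (95bpm 6/8) — PASS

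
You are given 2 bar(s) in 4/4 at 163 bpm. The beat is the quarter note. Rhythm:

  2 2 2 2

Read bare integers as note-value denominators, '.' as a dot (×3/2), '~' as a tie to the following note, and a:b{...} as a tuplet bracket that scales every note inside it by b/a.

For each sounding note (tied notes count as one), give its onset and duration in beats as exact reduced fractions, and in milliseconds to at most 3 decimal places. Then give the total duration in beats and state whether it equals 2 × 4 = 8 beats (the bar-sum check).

1) 0.0ms=0b +736.196ms=2b
2) 736.196ms=2b +736.196ms=2b
3) 1472.393ms=4b +736.196ms=2b
4) 2208.589ms=6b +736.196ms=2b
Σ=8b of 8 (163bpm 4/4) — PASS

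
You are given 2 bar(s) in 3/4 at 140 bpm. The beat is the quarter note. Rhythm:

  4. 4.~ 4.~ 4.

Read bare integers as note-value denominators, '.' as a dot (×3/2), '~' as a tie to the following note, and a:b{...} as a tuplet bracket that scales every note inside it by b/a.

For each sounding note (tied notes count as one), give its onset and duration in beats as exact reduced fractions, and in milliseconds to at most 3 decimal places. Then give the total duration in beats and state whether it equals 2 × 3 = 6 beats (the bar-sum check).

1) 0.0ms=0b +642.857ms=3/2b
2) 642.857ms=3/2b +1928.571ms=9/2b
Σ=6b of 6 (140bpm 3/4) — PASS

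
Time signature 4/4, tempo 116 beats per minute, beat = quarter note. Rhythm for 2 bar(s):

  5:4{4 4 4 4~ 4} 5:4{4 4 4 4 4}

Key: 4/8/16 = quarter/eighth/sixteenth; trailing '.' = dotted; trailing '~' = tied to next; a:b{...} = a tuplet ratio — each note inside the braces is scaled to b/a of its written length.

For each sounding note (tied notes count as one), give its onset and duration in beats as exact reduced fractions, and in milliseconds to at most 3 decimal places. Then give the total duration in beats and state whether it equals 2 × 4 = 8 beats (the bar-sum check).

1) 0.0ms=0b +413.793ms=4/5b
2) 413.793ms=4/5b +413.793ms=4/5b
3) 827.586ms=8/5b +413.793ms=4/5b
4) 1241.379ms=12/5b +827.586ms=8/5b
5) 2068.966ms=4b +413.793ms=4/5b
6) 2482.759ms=24/5b +413.793ms=4/5b
7) 2896.552ms=28/5b +413.793ms=4/5b
8) 3310.345ms=32/5b +413.793ms=4/5b
9) 3724.138ms=36/5b +413.793ms=4/5b
Σ=8b of 8 (116bpm 4/4) — PASS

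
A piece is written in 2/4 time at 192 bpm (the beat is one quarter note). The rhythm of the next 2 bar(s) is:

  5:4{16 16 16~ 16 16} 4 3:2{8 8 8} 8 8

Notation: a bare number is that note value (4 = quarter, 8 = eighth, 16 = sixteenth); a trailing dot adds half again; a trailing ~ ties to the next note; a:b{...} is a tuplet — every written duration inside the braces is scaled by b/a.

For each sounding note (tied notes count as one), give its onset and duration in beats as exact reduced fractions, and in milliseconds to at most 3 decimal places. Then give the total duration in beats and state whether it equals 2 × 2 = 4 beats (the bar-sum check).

1) 0.0ms=0b +62.5ms=1/5b
2) 62.5ms=1/5b +62.5ms=1/5b
3) 125.0ms=2/5b +125.0ms=2/5b
4) 250.0ms=4/5b +62.5ms=1/5b
5) 312.5ms=1b +312.5ms=1b
6) 625.0ms=2b +104.167ms=1/3b
7) 729.167ms=7/3b +104.167ms=1/3b
8) 833.333ms=8/3b +104.167ms=1/3b
9) 937.5ms=3b +156.25ms=1/2b
10) 1093.75ms=7/2b +156.25ms=1/2b
Σ=4b of 4 (192bpm 2/4) — PASS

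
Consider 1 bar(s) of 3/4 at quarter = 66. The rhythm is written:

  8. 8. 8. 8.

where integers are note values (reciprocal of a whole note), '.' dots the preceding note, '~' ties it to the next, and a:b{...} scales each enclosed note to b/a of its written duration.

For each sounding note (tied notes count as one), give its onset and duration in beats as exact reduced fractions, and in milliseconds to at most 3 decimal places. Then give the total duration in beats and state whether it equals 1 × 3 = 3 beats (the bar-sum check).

1) 0.0ms=0b +681.818ms=3/4b
2) 681.818ms=3/4b +681.818ms=3/4b
3) 1363.636ms=3/2b +681.818ms=3/4b
4) 2045.455ms=9/4b +681.818ms=3/4b
Σ=3b of 3 (66bpm 3/4) — PASS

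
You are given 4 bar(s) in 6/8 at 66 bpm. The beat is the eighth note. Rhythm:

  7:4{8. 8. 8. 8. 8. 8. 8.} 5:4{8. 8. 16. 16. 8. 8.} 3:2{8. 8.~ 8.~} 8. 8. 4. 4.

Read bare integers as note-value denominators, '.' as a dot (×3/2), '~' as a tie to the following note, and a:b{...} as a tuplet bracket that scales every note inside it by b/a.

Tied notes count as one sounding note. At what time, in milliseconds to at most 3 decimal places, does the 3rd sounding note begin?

1. 0.0ms @ 0 + 779.221ms (6/7)
2. 779.221ms @ 6/7 + 779.221ms (6/7)
3. 1558.442ms @ 12/7 + 779.221ms (6/7)
4. 2337.662ms @ 18/7 + 779.221ms (6/7)
5. 3116.883ms @ 24/7 + 779.221ms (6/7)
6. 3896.104ms @ 30/7 + 779.221ms (6/7)
7. 4675.325ms @ 36/7 + 779.221ms (6/7)
8. 5454.545ms @ 6 + 1090.909ms (6/5)
9. 6545.455ms @ 36/5 + 1090.909ms (6/5)
10. 7636.364ms @ 42/5 + 545.455ms (3/5)
11. 8181.818ms @ 9 + 545.455ms (3/5)
12. 8727.273ms @ 48/5 + 1090.909ms (6/5)
13. 9818.182ms @ 54/5 + 1090.909ms (6/5)
14. 10909.091ms @ 12 + 909.091ms (1)
15. 11818.182ms @ 13 + 3181.818ms (7/2)
16. 15000.0ms @ 33/2 + 1363.636ms (3/2)
17. 16363.636ms @ 18 + 2727.273ms (3)
18. 19090.909ms @ 21 + 2727.273ms (3)

note 3 onset = 12/7b = 1558.442ms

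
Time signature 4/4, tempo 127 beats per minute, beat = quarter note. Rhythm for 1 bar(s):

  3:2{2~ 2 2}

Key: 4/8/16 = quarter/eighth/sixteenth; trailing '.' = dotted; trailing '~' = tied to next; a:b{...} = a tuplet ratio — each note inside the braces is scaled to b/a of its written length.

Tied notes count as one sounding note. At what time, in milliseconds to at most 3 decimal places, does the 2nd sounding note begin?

note 2 onset = 8/3b = 1259.843ms

1. 0.0ms @ 0 + 1259.843ms (8/3)
2. 1259.843ms @ 8/3 + 629.921ms (4/3)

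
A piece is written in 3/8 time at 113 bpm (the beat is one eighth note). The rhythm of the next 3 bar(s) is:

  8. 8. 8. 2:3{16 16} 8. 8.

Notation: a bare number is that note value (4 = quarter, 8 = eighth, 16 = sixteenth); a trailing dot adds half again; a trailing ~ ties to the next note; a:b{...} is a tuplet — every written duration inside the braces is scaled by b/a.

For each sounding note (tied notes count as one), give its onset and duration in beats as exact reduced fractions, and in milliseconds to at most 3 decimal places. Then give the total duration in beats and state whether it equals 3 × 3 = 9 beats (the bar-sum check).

1) 0.0ms=0b +796.46ms=3/2b
2) 796.46ms=3/2b +796.46ms=3/2b
3) 1592.92ms=3b +796.46ms=3/2b
4) 2389.381ms=9/2b +398.23ms=3/4b
5) 2787.611ms=21/4b +398.23ms=3/4b
6) 3185.841ms=6b +796.46ms=3/2b
7) 3982.301ms=15/2b +796.46ms=3/2b
Σ=9b of 9 (113bpm 3/8) — PASS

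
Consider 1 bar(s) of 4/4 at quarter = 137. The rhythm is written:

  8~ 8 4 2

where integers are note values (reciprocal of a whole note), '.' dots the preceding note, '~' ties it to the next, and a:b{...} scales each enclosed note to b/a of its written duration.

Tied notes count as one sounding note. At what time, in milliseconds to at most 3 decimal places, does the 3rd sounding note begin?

note 3 onset = 2b = 875.912ms

1. 0.0ms @ 0 + 437.956ms (1)
2. 437.956ms @ 1 + 437.956ms (1)
3. 875.912ms @ 2 + 875.912ms (2)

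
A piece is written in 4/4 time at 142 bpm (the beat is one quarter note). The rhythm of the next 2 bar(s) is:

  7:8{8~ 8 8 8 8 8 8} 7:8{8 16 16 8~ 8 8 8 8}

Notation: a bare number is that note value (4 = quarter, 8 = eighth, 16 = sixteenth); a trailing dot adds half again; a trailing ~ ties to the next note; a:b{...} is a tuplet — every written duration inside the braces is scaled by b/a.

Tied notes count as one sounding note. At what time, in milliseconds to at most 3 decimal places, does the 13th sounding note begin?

1. 0.0ms @ 0 + 482.897ms (8/7)
2. 482.897ms @ 8/7 + 241.449ms (4/7)
3. 724.346ms @ 12/7 + 241.449ms (4/7)
4. 965.795ms @ 16/7 + 241.449ms (4/7)
5. 1207.243ms @ 20/7 + 241.449ms (4/7)
6. 1448.692ms @ 24/7 + 241.449ms (4/7)
7. 1690.141ms @ 4 + 241.449ms (4/7)
8. 1931.59ms @ 32/7 + 120.724ms (2/7)
9. 2052.314ms @ 34/7 + 120.724ms (2/7)
10. 2173.038ms @ 36/7 + 482.897ms (8/7)
11. 2655.936ms @ 44/7 + 241.449ms (4/7)
12. 2897.384ms @ 48/7 + 241.449ms (4/7)
13. 3138.833ms @ 52/7 + 241.449ms (4/7)

note 13 onset = 52/7b = 3138.833ms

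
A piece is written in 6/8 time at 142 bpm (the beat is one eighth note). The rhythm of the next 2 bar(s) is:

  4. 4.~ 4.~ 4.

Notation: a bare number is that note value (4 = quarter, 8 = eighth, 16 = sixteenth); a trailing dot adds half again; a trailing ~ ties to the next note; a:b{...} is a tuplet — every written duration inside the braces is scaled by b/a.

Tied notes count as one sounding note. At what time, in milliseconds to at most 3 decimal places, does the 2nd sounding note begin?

note 2 onset = 3b = 1267.606ms

1. 0.0ms @ 0 + 1267.606ms (3)
2. 1267.606ms @ 3 + 3802.817ms (9)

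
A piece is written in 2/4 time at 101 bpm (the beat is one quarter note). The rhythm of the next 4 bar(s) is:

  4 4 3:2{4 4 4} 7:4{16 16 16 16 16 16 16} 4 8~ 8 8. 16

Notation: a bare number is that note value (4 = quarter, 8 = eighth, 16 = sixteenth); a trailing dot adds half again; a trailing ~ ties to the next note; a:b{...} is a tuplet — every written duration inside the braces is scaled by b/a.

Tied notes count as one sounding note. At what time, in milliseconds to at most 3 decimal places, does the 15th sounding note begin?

1. 0.0ms @ 0 + 594.059ms (1)
2. 594.059ms @ 1 + 594.059ms (1)
3. 1188.119ms @ 2 + 396.04ms (2/3)
4. 1584.158ms @ 8/3 + 396.04ms (2/3)
5. 1980.198ms @ 10/3 + 396.04ms (2/3)
6. 2376.238ms @ 4 + 84.866ms (1/7)
7. 2461.103ms @ 29/7 + 84.866ms (1/7)
8. 2545.969ms @ 30/7 + 84.866ms (1/7)
9. 2630.835ms @ 31/7 + 84.866ms (1/7)
10. 2715.7ms @ 32/7 + 84.866ms (1/7)
11. 2800.566ms @ 33/7 + 84.866ms (1/7)
12. 2885.431ms @ 34/7 + 84.866ms (1/7)
13. 2970.297ms @ 5 + 594.059ms (1)
14. 3564.356ms @ 6 + 594.059ms (1)
15. 4158.416ms @ 7 + 445.545ms (3/4)
16. 4603.96ms @ 31/4 + 148.515ms (1/4)

note 15 onset = 7b = 4158.416ms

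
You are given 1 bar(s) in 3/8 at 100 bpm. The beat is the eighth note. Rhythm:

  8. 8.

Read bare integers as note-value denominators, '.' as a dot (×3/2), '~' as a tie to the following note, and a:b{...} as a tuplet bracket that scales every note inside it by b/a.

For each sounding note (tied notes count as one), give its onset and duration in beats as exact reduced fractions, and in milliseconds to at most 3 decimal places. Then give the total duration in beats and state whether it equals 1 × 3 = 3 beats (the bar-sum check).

1) 0.0ms=0b +900.0ms=3/2b
2) 900.0ms=3/2b +900.0ms=3/2b
Σ=3b of 3 (100bpm 3/8) — PASS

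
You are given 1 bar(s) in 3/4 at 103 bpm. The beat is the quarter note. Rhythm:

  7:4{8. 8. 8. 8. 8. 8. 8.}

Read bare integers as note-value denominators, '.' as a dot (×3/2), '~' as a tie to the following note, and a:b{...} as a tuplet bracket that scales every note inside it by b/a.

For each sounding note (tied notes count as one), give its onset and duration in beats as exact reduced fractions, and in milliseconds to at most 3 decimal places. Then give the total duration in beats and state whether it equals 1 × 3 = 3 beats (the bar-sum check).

1) 0.0ms=0b +249.653ms=3/7b
2) 249.653ms=3/7b +249.653ms=3/7b
3) 499.307ms=6/7b +249.653ms=3/7b
4) 748.96ms=9/7b +249.653ms=3/7b
5) 998.613ms=12/7b +249.653ms=3/7b
6) 1248.266ms=15/7b +249.653ms=3/7b
7) 1497.92ms=18/7b +249.653ms=3/7b
Σ=3b of 3 (103bpm 3/4) — PASS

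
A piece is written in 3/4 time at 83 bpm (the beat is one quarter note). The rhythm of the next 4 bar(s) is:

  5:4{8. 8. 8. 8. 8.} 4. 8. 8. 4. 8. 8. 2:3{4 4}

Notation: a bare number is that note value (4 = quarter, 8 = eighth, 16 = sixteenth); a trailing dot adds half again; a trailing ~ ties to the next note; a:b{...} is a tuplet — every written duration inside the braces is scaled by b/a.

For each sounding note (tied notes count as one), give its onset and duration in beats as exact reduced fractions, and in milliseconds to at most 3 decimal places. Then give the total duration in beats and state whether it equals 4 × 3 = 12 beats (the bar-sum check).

1) 0.0ms=0b +433.735ms=3/5b
2) 433.735ms=3/5b +433.735ms=3/5b
3) 867.47ms=6/5b +433.735ms=3/5b
4) 1301.205ms=9/5b +433.735ms=3/5b
5) 1734.94ms=12/5b +433.735ms=3/5b
6) 2168.675ms=3b +1084.337ms=3/2b
7) 3253.012ms=9/2b +542.169ms=3/4b
8) 3795.181ms=21/4b +542.169ms=3/4b
9) 4337.349ms=6b +1084.337ms=3/2b
10) 5421.687ms=15/2b +542.169ms=3/4b
11) 5963.855ms=33/4b +542.169ms=3/4b
12) 6506.024ms=9b +1084.337ms=3/2b
13) 7590.361ms=21/2b +1084.337ms=3/2b
Σ=12b of 12 (83bpm 3/4) — PASS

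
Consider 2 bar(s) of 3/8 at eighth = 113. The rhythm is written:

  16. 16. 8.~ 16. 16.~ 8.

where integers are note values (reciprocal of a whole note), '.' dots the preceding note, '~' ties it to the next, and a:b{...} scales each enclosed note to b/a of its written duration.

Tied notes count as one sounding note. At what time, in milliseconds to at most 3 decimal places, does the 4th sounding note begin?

1. 0.0ms @ 0 + 398.23ms (3/4)
2. 398.23ms @ 3/4 + 398.23ms (3/4)
3. 796.46ms @ 3/2 + 1194.69ms (9/4)
4. 1991.15ms @ 15/4 + 1194.69ms (9/4)

note 4 onset = 15/4b = 1991.15ms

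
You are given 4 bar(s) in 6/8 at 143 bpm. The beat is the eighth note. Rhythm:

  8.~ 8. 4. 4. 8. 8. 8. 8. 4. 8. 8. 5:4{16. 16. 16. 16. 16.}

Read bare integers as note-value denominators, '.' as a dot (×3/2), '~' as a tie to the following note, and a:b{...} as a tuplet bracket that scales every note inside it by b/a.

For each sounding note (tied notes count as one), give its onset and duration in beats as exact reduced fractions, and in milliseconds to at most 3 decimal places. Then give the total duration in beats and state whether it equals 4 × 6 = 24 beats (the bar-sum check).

1) 0.0ms=0b +1258.741ms=3b
2) 1258.741ms=3b +1258.741ms=3b
3) 2517.483ms=6b +1258.741ms=3b
4) 3776.224ms=9b +629.371ms=3/2b
5) 4405.594ms=21/2b +629.371ms=3/2b
6) 5034.965ms=12b +629.371ms=3/2b
7) 5664.336ms=27/2b +629.371ms=3/2b
8) 6293.706ms=15b +1258.741ms=3b
9) 7552.448ms=18b +629.371ms=3/2b
10) 8181.818ms=39/2b +629.371ms=3/2b
11) 8811.189ms=21b +251.748ms=3/5b
12) 9062.937ms=108/5b +251.748ms=3/5b
13) 9314.685ms=111/5b +251.748ms=3/5b
14) 9566.434ms=114/5b +251.748ms=3/5b
15) 9818.182ms=117/5b +251.748ms=3/5b
Σ=24b of 24 (143bpm 6/8) — PASS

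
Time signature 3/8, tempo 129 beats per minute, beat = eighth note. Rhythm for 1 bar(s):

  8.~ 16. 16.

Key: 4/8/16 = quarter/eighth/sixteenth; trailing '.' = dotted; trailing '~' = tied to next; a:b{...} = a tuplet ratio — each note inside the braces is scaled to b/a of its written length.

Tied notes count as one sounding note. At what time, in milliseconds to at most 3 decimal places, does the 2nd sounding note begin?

1. 0.0ms @ 0 + 1046.512ms (9/4)
2. 1046.512ms @ 9/4 + 348.837ms (3/4)

note 2 onset = 9/4b = 1046.512ms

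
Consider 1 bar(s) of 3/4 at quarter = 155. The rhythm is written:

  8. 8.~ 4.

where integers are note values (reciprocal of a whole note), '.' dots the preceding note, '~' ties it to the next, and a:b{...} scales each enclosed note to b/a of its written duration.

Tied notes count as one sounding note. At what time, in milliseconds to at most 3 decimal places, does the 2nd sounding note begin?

1. 0.0ms @ 0 + 290.323ms (3/4)
2. 290.323ms @ 3/4 + 870.968ms (9/4)

note 2 onset = 3/4b = 290.323ms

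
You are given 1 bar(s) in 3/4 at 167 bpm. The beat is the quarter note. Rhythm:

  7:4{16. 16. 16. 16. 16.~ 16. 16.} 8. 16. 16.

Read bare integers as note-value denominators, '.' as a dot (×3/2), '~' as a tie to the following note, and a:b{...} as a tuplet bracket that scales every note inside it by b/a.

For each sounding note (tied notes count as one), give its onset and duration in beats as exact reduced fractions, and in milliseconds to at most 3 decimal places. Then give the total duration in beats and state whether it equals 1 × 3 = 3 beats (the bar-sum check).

1) 0.0ms=0b +76.989ms=3/14b
2) 76.989ms=3/14b +76.989ms=3/14b
3) 153.978ms=3/7b +76.989ms=3/14b
4) 230.967ms=9/14b +76.989ms=3/14b
5) 307.956ms=6/7b +153.978ms=3/7b
6) 461.933ms=9/7b +76.989ms=3/14b
7) 538.922ms=3/2b +269.461ms=3/4b
8) 808.383ms=9/4b +134.731ms=3/8b
9) 943.114ms=21/8b +134.731ms=3/8b
Σ=3b of 3 (167bpm 3/4) — PASS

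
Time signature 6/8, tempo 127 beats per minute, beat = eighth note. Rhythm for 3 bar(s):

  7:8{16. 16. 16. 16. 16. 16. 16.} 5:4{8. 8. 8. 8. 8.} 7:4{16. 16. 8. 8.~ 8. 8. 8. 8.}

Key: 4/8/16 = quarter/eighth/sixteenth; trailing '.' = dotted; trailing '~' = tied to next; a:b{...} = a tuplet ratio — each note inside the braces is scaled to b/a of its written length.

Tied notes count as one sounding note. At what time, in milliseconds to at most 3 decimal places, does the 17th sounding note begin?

note 17 onset = 108/7b = 7289.089ms

1. 0.0ms @ 0 + 404.949ms (6/7)
2. 404.949ms @ 6/7 + 404.949ms (6/7)
3. 809.899ms @ 12/7 + 404.949ms (6/7)
4. 1214.848ms @ 18/7 + 404.949ms (6/7)
5. 1619.798ms @ 24/7 + 404.949ms (6/7)
6. 2024.747ms @ 30/7 + 404.949ms (6/7)
7. 2429.696ms @ 36/7 + 404.949ms (6/7)
8. 2834.646ms @ 6 + 566.929ms (6/5)
9. 3401.575ms @ 36/5 + 566.929ms (6/5)
10. 3968.504ms @ 42/5 + 566.929ms (6/5)
11. 4535.433ms @ 48/5 + 566.929ms (6/5)
12. 5102.362ms @ 54/5 + 566.929ms (6/5)
13. 5669.291ms @ 12 + 202.475ms (3/7)
14. 5871.766ms @ 87/7 + 202.475ms (3/7)
15. 6074.241ms @ 90/7 + 404.949ms (6/7)
16. 6479.19ms @ 96/7 + 809.899ms (12/7)
17. 7289.089ms @ 108/7 + 404.949ms (6/7)
18. 7694.038ms @ 114/7 + 404.949ms (6/7)
19. 8098.988ms @ 120/7 + 404.949ms (6/7)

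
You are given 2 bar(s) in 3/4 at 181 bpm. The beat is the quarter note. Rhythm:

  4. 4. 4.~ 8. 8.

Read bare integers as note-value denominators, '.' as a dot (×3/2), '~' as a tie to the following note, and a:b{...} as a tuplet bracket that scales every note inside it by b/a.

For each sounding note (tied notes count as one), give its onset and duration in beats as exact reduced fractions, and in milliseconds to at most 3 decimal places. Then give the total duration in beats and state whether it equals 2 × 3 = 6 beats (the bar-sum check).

1) 0.0ms=0b +497.238ms=3/2b
2) 497.238ms=3/2b +497.238ms=3/2b
3) 994.475ms=3b +745.856ms=9/4b
4) 1740.331ms=21/4b +248.619ms=3/4b
Σ=6b of 6 (181bpm 3/4) — PASS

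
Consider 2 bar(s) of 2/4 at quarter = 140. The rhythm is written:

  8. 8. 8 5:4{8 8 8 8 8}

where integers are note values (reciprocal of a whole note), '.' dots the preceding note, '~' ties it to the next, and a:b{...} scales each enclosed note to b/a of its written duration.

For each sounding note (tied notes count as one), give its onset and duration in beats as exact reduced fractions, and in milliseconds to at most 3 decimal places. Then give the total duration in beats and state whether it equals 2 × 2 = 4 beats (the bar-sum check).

1) 0.0ms=0b +321.429ms=3/4b
2) 321.429ms=3/4b +321.429ms=3/4b
3) 642.857ms=3/2b +214.286ms=1/2b
4) 857.143ms=2b +171.429ms=2/5b
5) 1028.571ms=12/5b +171.429ms=2/5b
6) 1200.0ms=14/5b +171.429ms=2/5b
7) 1371.429ms=16/5b +171.429ms=2/5b
8) 1542.857ms=18/5b +171.429ms=2/5b
Σ=4b of 4 (140bpm 2/4) — PASS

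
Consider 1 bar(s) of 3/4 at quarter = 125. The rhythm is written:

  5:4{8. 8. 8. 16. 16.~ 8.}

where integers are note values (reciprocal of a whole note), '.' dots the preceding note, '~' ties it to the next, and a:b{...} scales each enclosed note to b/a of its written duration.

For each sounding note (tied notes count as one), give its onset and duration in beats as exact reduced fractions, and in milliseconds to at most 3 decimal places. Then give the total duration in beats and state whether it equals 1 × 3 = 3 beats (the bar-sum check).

1) 0.0ms=0b +288.0ms=3/5b
2) 288.0ms=3/5b +288.0ms=3/5b
3) 576.0ms=6/5b +288.0ms=3/5b
4) 864.0ms=9/5b +144.0ms=3/10b
5) 1008.0ms=21/10b +432.0ms=9/10b
Σ=3b of 3 (125bpm 3/4) — PASS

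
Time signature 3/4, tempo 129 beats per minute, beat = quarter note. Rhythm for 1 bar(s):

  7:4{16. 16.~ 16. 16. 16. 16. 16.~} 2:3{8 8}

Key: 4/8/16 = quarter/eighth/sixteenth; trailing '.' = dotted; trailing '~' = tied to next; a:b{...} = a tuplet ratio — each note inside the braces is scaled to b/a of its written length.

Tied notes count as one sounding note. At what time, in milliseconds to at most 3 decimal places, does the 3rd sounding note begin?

note 3 onset = 9/14b = 299.003ms

1. 0.0ms @ 0 + 99.668ms (3/14)
2. 99.668ms @ 3/14 + 199.336ms (3/7)
3. 299.003ms @ 9/14 + 99.668ms (3/14)
4. 398.671ms @ 6/7 + 99.668ms (3/14)
5. 498.339ms @ 15/14 + 99.668ms (3/14)
6. 598.007ms @ 9/7 + 448.505ms (27/28)
7. 1046.512ms @ 9/4 + 348.837ms (3/4)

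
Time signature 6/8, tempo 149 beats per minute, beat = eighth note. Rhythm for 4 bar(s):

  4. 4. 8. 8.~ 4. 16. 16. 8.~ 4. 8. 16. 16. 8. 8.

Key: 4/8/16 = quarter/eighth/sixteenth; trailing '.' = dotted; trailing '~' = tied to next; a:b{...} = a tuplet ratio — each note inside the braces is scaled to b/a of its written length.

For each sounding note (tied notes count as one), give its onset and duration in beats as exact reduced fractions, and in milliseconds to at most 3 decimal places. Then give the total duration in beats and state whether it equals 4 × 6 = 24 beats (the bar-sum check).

1) 0.0ms=0b +1208.054ms=3b
2) 1208.054ms=3b +1208.054ms=3b
3) 2416.107ms=6b +604.027ms=3/2b
4) 3020.134ms=15/2b +1812.081ms=9/2b
5) 4832.215ms=12b +302.013ms=3/4b
6) 5134.228ms=51/4b +302.013ms=3/4b
7) 5436.242ms=27/2b +1812.081ms=9/2b
8) 7248.322ms=18b +604.027ms=3/2b
9) 7852.349ms=39/2b +302.013ms=3/4b
10) 8154.362ms=81/4b +302.013ms=3/4b
11) 8456.376ms=21b +604.027ms=3/2b
12) 9060.403ms=45/2b +604.027ms=3/2b
Σ=24b of 24 (149bpm 6/8) — PASS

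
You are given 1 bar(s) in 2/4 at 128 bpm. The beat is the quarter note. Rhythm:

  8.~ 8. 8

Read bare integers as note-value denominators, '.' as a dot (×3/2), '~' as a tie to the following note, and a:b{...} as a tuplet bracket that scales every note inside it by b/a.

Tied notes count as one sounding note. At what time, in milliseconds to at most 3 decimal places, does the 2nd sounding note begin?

1. 0.0ms @ 0 + 703.125ms (3/2)
2. 703.125ms @ 3/2 + 234.375ms (1/2)

note 2 onset = 3/2b = 703.125ms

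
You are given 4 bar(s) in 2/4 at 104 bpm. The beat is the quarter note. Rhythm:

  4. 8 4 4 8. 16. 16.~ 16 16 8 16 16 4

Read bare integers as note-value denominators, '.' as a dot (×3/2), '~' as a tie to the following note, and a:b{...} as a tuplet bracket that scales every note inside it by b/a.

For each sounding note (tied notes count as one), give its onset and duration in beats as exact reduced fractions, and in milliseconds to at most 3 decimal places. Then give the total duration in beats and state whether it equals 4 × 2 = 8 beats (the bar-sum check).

1) 0.0ms=0b +865.385ms=3/2b
2) 865.385ms=3/2b +288.462ms=1/2b
3) 1153.846ms=2b +576.923ms=1b
4) 1730.769ms=3b +576.923ms=1b
5) 2307.692ms=4b +432.692ms=3/4b
6) 2740.385ms=19/4b +216.346ms=3/8b
7) 2956.731ms=41/8b +360.577ms=5/8b
8) 3317.308ms=23/4b +144.231ms=1/4b
9) 3461.538ms=6b +288.462ms=1/2b
10) 3750.0ms=13/2b +144.231ms=1/4b
11) 3894.231ms=27/4b +144.231ms=1/4b
12) 4038.462ms=7b +576.923ms=1b
Σ=8b of 8 (104bpm 2/4) — PASS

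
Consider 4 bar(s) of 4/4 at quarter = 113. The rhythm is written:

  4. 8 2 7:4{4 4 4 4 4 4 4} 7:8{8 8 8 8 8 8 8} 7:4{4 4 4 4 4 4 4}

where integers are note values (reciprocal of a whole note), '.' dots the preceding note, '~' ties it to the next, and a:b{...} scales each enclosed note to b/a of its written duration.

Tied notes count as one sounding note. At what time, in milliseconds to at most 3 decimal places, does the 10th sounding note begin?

note 10 onset = 52/7b = 3944.374ms

1. 0.0ms @ 0 + 796.46ms (3/2)
2. 796.46ms @ 3/2 + 265.487ms (1/2)
3. 1061.947ms @ 2 + 1061.947ms (2)
4. 2123.894ms @ 4 + 303.413ms (4/7)
5. 2427.307ms @ 32/7 + 303.413ms (4/7)
6. 2730.721ms @ 36/7 + 303.413ms (4/7)
7. 3034.134ms @ 40/7 + 303.413ms (4/7)
8. 3337.547ms @ 44/7 + 303.413ms (4/7)
9. 3640.961ms @ 48/7 + 303.413ms (4/7)
10. 3944.374ms @ 52/7 + 303.413ms (4/7)
11. 4247.788ms @ 8 + 303.413ms (4/7)
12. 4551.201ms @ 60/7 + 303.413ms (4/7)
13. 4854.614ms @ 64/7 + 303.413ms (4/7)
14. 5158.028ms @ 68/7 + 303.413ms (4/7)
15. 5461.441ms @ 72/7 + 303.413ms (4/7)
16. 5764.855ms @ 76/7 + 303.413ms (4/7)
17. 6068.268ms @ 80/7 + 303.413ms (4/7)
18. 6371.681ms @ 12 + 303.413ms (4/7)
19. 6675.095ms @ 88/7 + 303.413ms (4/7)
20. 6978.508ms @ 92/7 + 303.413ms (4/7)
21. 7281.922ms @ 96/7 + 303.413ms (4/7)
22. 7585.335ms @ 100/7 + 303.413ms (4/7)
23. 7888.748ms @ 104/7 + 303.413ms (4/7)
24. 8192.162ms @ 108/7 + 303.413ms (4/7)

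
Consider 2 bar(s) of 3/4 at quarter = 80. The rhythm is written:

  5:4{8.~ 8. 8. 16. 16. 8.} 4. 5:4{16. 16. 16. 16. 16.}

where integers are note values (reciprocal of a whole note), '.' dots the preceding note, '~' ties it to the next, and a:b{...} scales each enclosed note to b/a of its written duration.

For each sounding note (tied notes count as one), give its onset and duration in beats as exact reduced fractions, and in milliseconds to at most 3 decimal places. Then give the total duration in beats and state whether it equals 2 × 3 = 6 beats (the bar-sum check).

1) 0.0ms=0b +900.0ms=6/5b
2) 900.0ms=6/5b +450.0ms=3/5b
3) 1350.0ms=9/5b +225.0ms=3/10b
4) 1575.0ms=21/10b +225.0ms=3/10b
5) 1800.0ms=12/5b +450.0ms=3/5b
6) 2250.0ms=3b +1125.0ms=3/2b
7) 3375.0ms=9/2b +225.0ms=3/10b
8) 3600.0ms=24/5b +225.0ms=3/10b
9) 3825.0ms=51/10b +225.0ms=3/10b
10) 4050.0ms=27/5b +225.0ms=3/10b
11) 4275.0ms=57/10b +225.0ms=3/10b
Σ=6b of 6 (80bpm 3/4) — PASS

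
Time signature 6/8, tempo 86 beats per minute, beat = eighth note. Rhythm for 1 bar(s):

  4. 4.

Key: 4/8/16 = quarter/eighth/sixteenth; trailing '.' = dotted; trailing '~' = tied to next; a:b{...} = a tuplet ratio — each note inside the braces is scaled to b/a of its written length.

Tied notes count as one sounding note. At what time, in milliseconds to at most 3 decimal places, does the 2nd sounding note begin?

note 2 onset = 3b = 2093.023ms

1. 0.0ms @ 0 + 2093.023ms (3)
2. 2093.023ms @ 3 + 2093.023ms (3)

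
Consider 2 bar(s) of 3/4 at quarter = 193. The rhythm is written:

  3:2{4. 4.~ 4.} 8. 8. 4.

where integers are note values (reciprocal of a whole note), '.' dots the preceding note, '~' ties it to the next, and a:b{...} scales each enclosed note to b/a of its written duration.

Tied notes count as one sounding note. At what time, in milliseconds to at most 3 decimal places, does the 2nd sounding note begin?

1. 0.0ms @ 0 + 310.881ms (1)
2. 310.881ms @ 1 + 621.762ms (2)
3. 932.642ms @ 3 + 233.161ms (3/4)
4. 1165.803ms @ 15/4 + 233.161ms (3/4)
5. 1398.964ms @ 9/2 + 466.321ms (3/2)

note 2 onset = 1b = 310.881ms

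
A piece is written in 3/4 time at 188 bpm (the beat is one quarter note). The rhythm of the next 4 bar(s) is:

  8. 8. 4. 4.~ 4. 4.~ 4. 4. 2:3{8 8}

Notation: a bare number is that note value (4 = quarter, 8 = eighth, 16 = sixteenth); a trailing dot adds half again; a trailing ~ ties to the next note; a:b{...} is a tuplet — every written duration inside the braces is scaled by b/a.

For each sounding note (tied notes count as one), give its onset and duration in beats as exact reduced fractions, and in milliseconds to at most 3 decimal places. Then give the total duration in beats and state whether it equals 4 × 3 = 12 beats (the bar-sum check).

1) 0.0ms=0b +239.362ms=3/4b
2) 239.362ms=3/4b +239.362ms=3/4b
3) 478.723ms=3/2b +478.723ms=3/2b
4) 957.447ms=3b +957.447ms=3b
5) 1914.894ms=6b +957.447ms=3b
6) 2872.34ms=9b +478.723ms=3/2b
7) 3351.064ms=21/2b +239.362ms=3/4b
8) 3590.426ms=45/4b +239.362ms=3/4b
Σ=12b of 12 (188bpm 3/4) — PASS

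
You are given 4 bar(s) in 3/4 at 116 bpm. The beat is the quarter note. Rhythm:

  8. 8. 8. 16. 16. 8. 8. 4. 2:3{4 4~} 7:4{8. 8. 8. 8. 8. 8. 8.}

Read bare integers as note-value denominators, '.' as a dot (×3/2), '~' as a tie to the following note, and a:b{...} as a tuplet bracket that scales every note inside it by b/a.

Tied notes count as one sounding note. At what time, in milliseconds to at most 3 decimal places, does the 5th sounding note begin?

note 5 onset = 21/8b = 1357.759ms

1. 0.0ms @ 0 + 387.931ms (3/4)
2. 387.931ms @ 3/4 + 387.931ms (3/4)
3. 775.862ms @ 3/2 + 387.931ms (3/4)
4. 1163.793ms @ 9/4 + 193.966ms (3/8)
5. 1357.759ms @ 21/8 + 193.966ms (3/8)
6. 1551.724ms @ 3 + 387.931ms (3/4)
7. 1939.655ms @ 15/4 + 387.931ms (3/4)
8. 2327.586ms @ 9/2 + 775.862ms (3/2)
9. 3103.448ms @ 6 + 775.862ms (3/2)
10. 3879.31ms @ 15/2 + 997.537ms (27/14)
11. 4876.847ms @ 66/7 + 221.675ms (3/7)
12. 5098.522ms @ 69/7 + 221.675ms (3/7)
13. 5320.197ms @ 72/7 + 221.675ms (3/7)
14. 5541.872ms @ 75/7 + 221.675ms (3/7)
15. 5763.547ms @ 78/7 + 221.675ms (3/7)
16. 5985.222ms @ 81/7 + 221.675ms (3/7)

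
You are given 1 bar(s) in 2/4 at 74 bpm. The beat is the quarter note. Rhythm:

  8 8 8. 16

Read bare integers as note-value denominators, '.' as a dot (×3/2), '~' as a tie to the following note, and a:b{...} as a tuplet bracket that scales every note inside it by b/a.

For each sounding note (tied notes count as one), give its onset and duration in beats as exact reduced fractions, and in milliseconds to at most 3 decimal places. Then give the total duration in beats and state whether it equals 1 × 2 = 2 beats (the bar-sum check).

1) 0.0ms=0b +405.405ms=1/2b
2) 405.405ms=1/2b +405.405ms=1/2b
3) 810.811ms=1b +608.108ms=3/4b
4) 1418.919ms=7/4b +202.703ms=1/4b
Σ=2b of 2 (74bpm 2/4) — PASS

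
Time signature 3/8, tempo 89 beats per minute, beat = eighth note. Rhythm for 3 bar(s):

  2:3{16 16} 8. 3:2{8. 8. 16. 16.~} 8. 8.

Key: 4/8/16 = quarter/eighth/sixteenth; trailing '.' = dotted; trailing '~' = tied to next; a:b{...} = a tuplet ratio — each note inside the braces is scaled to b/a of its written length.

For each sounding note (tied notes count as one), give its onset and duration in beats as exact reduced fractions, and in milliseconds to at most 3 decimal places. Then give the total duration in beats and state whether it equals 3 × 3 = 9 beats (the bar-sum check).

1) 0.0ms=0b +505.618ms=3/4b
2) 505.618ms=3/4b +505.618ms=3/4b
3) 1011.236ms=3/2b +1011.236ms=3/2b
4) 2022.472ms=3b +674.157ms=1b
5) 2696.629ms=4b +674.157ms=1b
6) 3370.787ms=5b +337.079ms=1/2b
7) 3707.865ms=11/2b +1348.315ms=2b
8) 5056.18ms=15/2b +1011.236ms=3/2b
Σ=9b of 9 (89bpm 3/8) — PASS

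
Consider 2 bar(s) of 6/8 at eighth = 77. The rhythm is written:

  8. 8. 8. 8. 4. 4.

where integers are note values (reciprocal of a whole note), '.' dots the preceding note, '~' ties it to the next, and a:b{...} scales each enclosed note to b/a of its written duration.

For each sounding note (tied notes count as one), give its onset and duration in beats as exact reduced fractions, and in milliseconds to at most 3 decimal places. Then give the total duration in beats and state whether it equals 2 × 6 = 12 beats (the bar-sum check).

1) 0.0ms=0b +1168.831ms=3/2b
2) 1168.831ms=3/2b +1168.831ms=3/2b
3) 2337.662ms=3b +1168.831ms=3/2b
4) 3506.494ms=9/2b +1168.831ms=3/2b
5) 4675.325ms=6b +2337.662ms=3b
6) 7012.987ms=9b +2337.662ms=3b
Σ=12b of 12 (77bpm 6/8) — PASS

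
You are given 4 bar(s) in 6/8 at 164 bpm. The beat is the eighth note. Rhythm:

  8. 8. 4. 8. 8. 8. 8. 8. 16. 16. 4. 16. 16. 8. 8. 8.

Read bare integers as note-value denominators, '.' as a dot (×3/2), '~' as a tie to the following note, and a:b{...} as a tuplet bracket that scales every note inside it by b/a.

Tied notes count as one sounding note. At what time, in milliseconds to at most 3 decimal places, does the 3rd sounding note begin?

1. 0.0ms @ 0 + 548.78ms (3/2)
2. 548.78ms @ 3/2 + 548.78ms (3/2)
3. 1097.561ms @ 3 + 1097.561ms (3)
4. 2195.122ms @ 6 + 548.78ms (3/2)
5. 2743.902ms @ 15/2 + 548.78ms (3/2)
6. 3292.683ms @ 9 + 548.78ms (3/2)
7. 3841.463ms @ 21/2 + 548.78ms (3/2)
8. 4390.244ms @ 12 + 548.78ms (3/2)
9. 4939.024ms @ 27/2 + 274.39ms (3/4)
10. 5213.415ms @ 57/4 + 274.39ms (3/4)
11. 5487.805ms @ 15 + 1097.561ms (3)
12. 6585.366ms @ 18 + 274.39ms (3/4)
13. 6859.756ms @ 75/4 + 274.39ms (3/4)
14. 7134.146ms @ 39/2 + 548.78ms (3/2)
15. 7682.927ms @ 21 + 548.78ms (3/2)
16. 8231.707ms @ 45/2 + 548.78ms (3/2)

note 3 onset = 3b = 1097.561ms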